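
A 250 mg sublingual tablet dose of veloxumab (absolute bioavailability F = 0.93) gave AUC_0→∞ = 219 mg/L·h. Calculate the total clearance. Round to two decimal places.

CL = F × Dose / AUC_0→∞
   = 0.93 × 250 / 219 = 1.06164 L/h

CL = 1.06 L/h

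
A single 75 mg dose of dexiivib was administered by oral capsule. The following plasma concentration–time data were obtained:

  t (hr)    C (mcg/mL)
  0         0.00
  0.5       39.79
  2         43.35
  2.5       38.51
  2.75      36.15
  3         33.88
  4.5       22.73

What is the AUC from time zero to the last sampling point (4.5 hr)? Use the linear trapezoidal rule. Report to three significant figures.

Trapezoidal AUC_0→4.5:
  [0→0.5]: (0.00+39.79)/2 × 0.5 = 9.9475
  [0.5→2]: (39.79+43.35)/2 × 1.5 = 62.355
  [2→2.5]: (43.35+38.51)/2 × 0.5 = 20.465
  [2.5→2.75]: (38.51+36.15)/2 × 0.25 = 9.3325
  [2.75→3]: (36.15+33.88)/2 × 0.25 = 8.75375
  [3→4.5]: (33.88+22.73)/2 × 1.5 = 42.4575
  Sum = 153.31125 mcg/mL·hr

AUC = 153 mcg/mL·hr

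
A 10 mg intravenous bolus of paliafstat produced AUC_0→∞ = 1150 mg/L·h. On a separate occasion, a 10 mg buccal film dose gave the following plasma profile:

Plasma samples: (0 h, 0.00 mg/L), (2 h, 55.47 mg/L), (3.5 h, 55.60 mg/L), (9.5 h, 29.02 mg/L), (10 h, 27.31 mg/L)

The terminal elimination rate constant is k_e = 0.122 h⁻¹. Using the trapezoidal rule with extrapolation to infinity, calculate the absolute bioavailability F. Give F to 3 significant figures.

Trapezoidal AUC_0→10 (buccal film):
  [0→2]: (0.00+55.47)/2 × 2 = 55.47
  [2→3.5]: (55.47+55.60)/2 × 1.5 = 83.3025
  [3.5→9.5]: (55.60+29.02)/2 × 6 = 253.86
  [9.5→10]: (29.02+27.31)/2 × 0.5 = 14.0825
  Sum = 406.715 mg/L·h
Tail: C_last/k_e = 27.31/0.122 = 223.852
AUC_0→∞ (buccal film) = 406.715 + 223.852 = 630.567 mg/L·h
F = (AUC_ev/D_ev)/(AUC_iv/D_iv) = (630.567/10)/(1150/10) = 63.0567/115 = 0.5483

F = 0.548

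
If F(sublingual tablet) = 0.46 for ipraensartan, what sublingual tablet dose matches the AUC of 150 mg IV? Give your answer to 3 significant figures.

For equal systemic exposure: F × D_ev = D_iv
D_ev = D_iv / F = 150 / 0.46 = 326.087 mg

D_sublingual = 326 mg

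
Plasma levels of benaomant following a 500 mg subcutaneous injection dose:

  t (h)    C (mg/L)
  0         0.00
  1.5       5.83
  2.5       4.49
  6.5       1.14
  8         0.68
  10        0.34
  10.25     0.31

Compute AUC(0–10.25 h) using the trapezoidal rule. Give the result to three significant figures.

Trapezoidal AUC_0→10.25:
  [0→1.5]: (0.00+5.83)/2 × 1.5 = 4.3725
  [1.5→2.5]: (5.83+4.49)/2 × 1 = 5.16
  [2.5→6.5]: (4.49+1.14)/2 × 4 = 11.26
  [6.5→8]: (1.14+0.68)/2 × 1.5 = 1.365
  [8→10]: (0.68+0.34)/2 × 2 = 1.02
  [10→10.25]: (0.34+0.31)/2 × 0.25 = 0.08125
  Sum = 23.25875 mg/L·h

AUC = 23.3 mg/L·h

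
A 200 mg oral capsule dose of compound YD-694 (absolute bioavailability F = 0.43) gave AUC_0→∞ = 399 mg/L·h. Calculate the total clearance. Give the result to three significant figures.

CL = F × Dose / AUC_0→∞
   = 0.43 × 200 / 399 = 0.215539 L/h

CL = 0.216 L/h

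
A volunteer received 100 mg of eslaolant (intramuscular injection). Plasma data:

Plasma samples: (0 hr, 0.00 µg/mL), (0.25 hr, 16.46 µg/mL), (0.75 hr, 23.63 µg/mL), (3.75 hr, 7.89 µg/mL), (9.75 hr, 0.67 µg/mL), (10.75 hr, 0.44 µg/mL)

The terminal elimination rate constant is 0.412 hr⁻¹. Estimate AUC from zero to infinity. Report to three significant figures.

Trapezoidal AUC_0→10.75:
  [0→0.25]: (0.00+16.46)/2 × 0.25 = 2.0575
  [0.25→0.75]: (16.46+23.63)/2 × 0.5 = 10.0225
  [0.75→3.75]: (23.63+7.89)/2 × 3 = 47.28
  [3.75→9.75]: (7.89+0.67)/2 × 6 = 25.68
  [9.75→10.75]: (0.67+0.44)/2 × 1 = 0.555
  Sum = 85.595 µg/mL·hr
Extrapolated tail: C_last / k_e = 0.44 / 0.412 = 1.068
AUC_0→∞ = 85.595 + 1.068 = 86.663 µg/mL·hr

AUC = 86.7 µg/mL·hr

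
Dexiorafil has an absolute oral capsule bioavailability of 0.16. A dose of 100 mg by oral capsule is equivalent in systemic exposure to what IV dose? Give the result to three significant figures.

D_iv = 16.0 mg

Systemic exposure from an extravascular dose = F × D_ev, so the equivalent IV dose is F × D_ev.
D_iv = F × D_ev = 0.16 × 100 = 16 mg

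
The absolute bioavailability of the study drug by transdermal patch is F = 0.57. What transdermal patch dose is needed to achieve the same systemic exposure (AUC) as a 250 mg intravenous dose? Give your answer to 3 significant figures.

For equal systemic exposure: F × D_ev = D_iv
D_ev = D_iv / F = 250 / 0.57 = 438.596 mg

D_transdermal = 439 mg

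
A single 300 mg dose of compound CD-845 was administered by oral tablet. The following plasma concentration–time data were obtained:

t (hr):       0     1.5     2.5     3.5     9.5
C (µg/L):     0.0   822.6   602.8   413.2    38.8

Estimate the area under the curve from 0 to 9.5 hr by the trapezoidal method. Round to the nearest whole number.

AUC = 3194 µg/L·hr

Trapezoidal AUC_0→9.5:
  [0→1.5]: (0.0+822.6)/2 × 1.5 = 616.95
  [1.5→2.5]: (822.6+602.8)/2 × 1 = 712.7
  [2.5→3.5]: (602.8+413.2)/2 × 1 = 508.0
  [3.5→9.5]: (413.2+38.8)/2 × 6 = 1356.0
  Sum = 3193.65 µg/L·hr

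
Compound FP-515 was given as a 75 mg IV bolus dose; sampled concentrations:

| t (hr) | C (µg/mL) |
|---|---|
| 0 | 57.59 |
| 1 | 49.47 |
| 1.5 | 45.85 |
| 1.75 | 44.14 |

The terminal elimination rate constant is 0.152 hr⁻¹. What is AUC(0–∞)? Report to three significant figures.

Trapezoidal AUC_0→1.75:
  [0→1]: (57.59+49.47)/2 × 1 = 53.53
  [1→1.5]: (49.47+45.85)/2 × 0.5 = 23.83
  [1.5→1.75]: (45.85+44.14)/2 × 0.25 = 11.24875
  Sum = 88.60875 µg/mL·hr
Extrapolated tail: C_last / k_e = 44.14 / 0.152 = 290.395
AUC_0→∞ = 88.60875 + 290.395 = 379.00375 µg/mL·hr

AUC = 379 µg/mL·hr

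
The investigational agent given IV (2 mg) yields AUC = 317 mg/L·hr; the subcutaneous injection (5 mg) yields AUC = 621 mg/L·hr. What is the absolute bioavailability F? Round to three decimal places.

F = (AUC_ev / D_ev) / (AUC_iv / D_iv)
  = (621/5) / (317/2)
  = 124.2 / 158.5 = 0.7836

F = 0.784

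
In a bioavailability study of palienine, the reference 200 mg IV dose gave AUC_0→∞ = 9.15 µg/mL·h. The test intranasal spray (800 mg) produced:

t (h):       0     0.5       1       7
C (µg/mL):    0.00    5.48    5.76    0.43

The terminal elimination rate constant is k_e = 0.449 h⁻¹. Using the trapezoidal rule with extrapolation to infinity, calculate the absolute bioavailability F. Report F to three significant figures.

Trapezoidal AUC_0→7 (intranasal spray):
  [0→0.5]: (0.00+5.48)/2 × 0.5 = 1.37
  [0.5→1]: (5.48+5.76)/2 × 0.5 = 2.81
  [1→7]: (5.76+0.43)/2 × 6 = 18.57
  Sum = 22.75 µg/mL·h
Tail: C_last/k_e = 0.43/0.449 = 0.958
AUC_0→∞ (intranasal spray) = 22.75 + 0.958 = 23.708 µg/mL·h
F = (AUC_ev/D_ev)/(AUC_iv/D_iv) = (23.708/800)/(9.15/200) = 0.029635/0.04575 = 0.6478

F = 0.648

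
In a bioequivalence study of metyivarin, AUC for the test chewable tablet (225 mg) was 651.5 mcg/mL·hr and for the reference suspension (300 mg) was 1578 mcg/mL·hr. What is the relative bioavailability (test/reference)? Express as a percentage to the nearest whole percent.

F_rel = 55%

F_rel = (AUC_test/D_test) / (AUC_ref/D_ref)
      = (651.5/225) / (1578/300)
      = 2.89556 / 5.26 = 0.5505 = 55.05%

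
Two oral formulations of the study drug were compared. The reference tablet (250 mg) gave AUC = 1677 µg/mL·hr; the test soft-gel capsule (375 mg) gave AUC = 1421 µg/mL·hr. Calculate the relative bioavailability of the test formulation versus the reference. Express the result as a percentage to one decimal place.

F_rel = 56.5%

F_rel = (AUC_test/D_test) / (AUC_ref/D_ref)
      = (1421/375) / (1677/250)
      = 3.78933 / 6.708 = 0.5649 = 56.49%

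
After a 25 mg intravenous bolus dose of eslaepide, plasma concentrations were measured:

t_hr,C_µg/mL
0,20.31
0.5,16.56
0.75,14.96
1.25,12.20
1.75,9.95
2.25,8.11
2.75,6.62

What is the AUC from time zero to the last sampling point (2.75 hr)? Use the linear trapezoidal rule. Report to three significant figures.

AUC = 33.7 µg/mL·hr

Trapezoidal AUC_0→2.75:
  [0→0.5]: (20.31+16.56)/2 × 0.5 = 9.2175
  [0.5→0.75]: (16.56+14.96)/2 × 0.25 = 3.94
  [0.75→1.25]: (14.96+12.20)/2 × 0.5 = 6.79
  [1.25→1.75]: (12.20+9.95)/2 × 0.5 = 5.5375
  [1.75→2.25]: (9.95+8.11)/2 × 0.5 = 4.515
  [2.25→2.75]: (8.11+6.62)/2 × 0.5 = 3.6825
  Sum = 33.6825 µg/mL·hr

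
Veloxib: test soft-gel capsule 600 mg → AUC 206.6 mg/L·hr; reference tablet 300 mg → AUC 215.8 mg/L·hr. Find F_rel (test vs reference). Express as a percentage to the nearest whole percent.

F_rel = (AUC_test/D_test) / (AUC_ref/D_ref)
      = (206.6/600) / (215.8/300)
      = 0.344333 / 0.719333 = 0.4787 = 47.87%

F_rel = 48%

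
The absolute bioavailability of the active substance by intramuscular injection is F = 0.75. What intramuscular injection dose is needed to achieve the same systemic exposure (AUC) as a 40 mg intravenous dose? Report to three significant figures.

For equal systemic exposure: F × D_ev = D_iv
D_ev = D_iv / F = 40 / 0.75 = 53.3333 mg

D_intramuscular = 53.3 mg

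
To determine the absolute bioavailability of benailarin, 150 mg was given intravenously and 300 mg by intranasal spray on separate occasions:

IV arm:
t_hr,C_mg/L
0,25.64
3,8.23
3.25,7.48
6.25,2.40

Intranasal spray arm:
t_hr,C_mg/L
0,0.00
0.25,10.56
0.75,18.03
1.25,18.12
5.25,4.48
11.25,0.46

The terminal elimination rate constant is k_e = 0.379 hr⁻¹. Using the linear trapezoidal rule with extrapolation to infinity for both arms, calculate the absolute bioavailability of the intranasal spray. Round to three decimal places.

Trapezoidal AUC_0→6.25 (IV):
  [0→3]: (25.64+8.23)/2 × 3 = 50.805
  [3→3.25]: (8.23+7.48)/2 × 0.25 = 1.96375
  [3.25→6.25]: (7.48+2.40)/2 × 3 = 14.82
  Sum = 67.58875 mg/L·hr
IV tail: 2.40/0.379 = 6.332; AUC_iv,0→∞ = 67.58875 + 6.332 = 73.92075 mg/L·hr
Trapezoidal AUC_0→11.25 (intranasal spray):
  [0→0.25]: (0.00+10.56)/2 × 0.25 = 1.32
  [0.25→0.75]: (10.56+18.03)/2 × 0.5 = 7.1475
  [0.75→1.25]: (18.03+18.12)/2 × 0.5 = 9.0375
  [1.25→5.25]: (18.12+4.48)/2 × 4 = 45.2
  [5.25→11.25]: (4.48+0.46)/2 × 6 = 14.82
  Sum = 77.525 mg/L·hr
intranasal spray tail: 0.46/0.379 = 1.214; AUC_ev,0→∞ = 77.525 + 1.214 = 78.739 mg/L·hr
F = (AUC_ev/D_ev)/(AUC_iv/D_iv) = (78.739/300)/(73.92075/150) = 0.262463/0.492805 = 0.5326

F = 0.533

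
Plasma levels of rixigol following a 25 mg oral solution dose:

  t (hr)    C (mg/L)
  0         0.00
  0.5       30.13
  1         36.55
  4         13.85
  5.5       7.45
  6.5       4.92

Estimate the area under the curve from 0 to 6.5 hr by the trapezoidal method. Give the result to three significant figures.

Trapezoidal AUC_0→6.5:
  [0→0.5]: (0.00+30.13)/2 × 0.5 = 7.5325
  [0.5→1]: (30.13+36.55)/2 × 0.5 = 16.67
  [1→4]: (36.55+13.85)/2 × 3 = 75.6
  [4→5.5]: (13.85+7.45)/2 × 1.5 = 15.975
  [5.5→6.5]: (7.45+4.92)/2 × 1 = 6.185
  Sum = 121.9625 mg/L·hr

AUC = 122 mg/L·hr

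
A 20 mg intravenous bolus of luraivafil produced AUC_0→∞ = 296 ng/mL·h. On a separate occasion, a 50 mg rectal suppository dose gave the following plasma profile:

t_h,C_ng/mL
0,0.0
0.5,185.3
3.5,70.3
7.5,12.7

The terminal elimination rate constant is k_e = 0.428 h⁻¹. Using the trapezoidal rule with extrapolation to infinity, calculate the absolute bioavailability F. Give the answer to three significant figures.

Trapezoidal AUC_0→7.5 (rectal suppository):
  [0→0.5]: (0.0+185.3)/2 × 0.5 = 46.325
  [0.5→3.5]: (185.3+70.3)/2 × 3 = 383.4
  [3.5→7.5]: (70.3+12.7)/2 × 4 = 166.0
  Sum = 595.725 ng/mL·h
Tail: C_last/k_e = 12.7/0.428 = 29.673
AUC_0→∞ (rectal suppository) = 595.725 + 29.673 = 625.398 ng/mL·h
F = (AUC_ev/D_ev)/(AUC_iv/D_iv) = (625.398/50)/(296/20) = 12.50796/14.8 = 0.8451

F = 0.845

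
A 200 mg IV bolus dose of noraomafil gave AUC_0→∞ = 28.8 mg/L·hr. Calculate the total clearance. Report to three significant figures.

CL = 6.94 L/hr

CL = Dose_iv / AUC_0→∞
   = 200 / 28.8 = 6.94444 L/hr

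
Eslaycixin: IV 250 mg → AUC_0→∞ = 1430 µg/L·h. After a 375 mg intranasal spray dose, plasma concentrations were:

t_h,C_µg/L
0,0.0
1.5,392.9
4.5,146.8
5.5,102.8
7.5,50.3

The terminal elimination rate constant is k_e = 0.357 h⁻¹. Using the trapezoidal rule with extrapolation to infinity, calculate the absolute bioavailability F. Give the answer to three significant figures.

F = 0.710

Trapezoidal AUC_0→7.5 (intranasal spray):
  [0→1.5]: (0.0+392.9)/2 × 1.5 = 294.675
  [1.5→4.5]: (392.9+146.8)/2 × 3 = 809.55
  [4.5→5.5]: (146.8+102.8)/2 × 1 = 124.8
  [5.5→7.5]: (102.8+50.3)/2 × 2 = 153.1
  Sum = 1382.125 µg/L·h
Tail: C_last/k_e = 50.3/0.357 = 140.896
AUC_0→∞ (intranasal spray) = 1382.125 + 140.896 = 1523.021 µg/L·h
F = (AUC_ev/D_ev)/(AUC_iv/D_iv) = (1523.021/375)/(1430/250) = 4.06139/5.72 = 0.7100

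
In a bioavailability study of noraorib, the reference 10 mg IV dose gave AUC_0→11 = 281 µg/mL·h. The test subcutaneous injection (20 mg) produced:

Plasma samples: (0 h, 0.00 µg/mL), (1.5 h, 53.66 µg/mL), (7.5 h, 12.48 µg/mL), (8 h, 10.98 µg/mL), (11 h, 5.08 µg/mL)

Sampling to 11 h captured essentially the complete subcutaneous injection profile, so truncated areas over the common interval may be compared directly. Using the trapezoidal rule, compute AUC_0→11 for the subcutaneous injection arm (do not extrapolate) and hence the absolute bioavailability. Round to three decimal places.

F = 0.478

Trapezoidal AUC_0→11 (subcutaneous injection):
  [0→1.5]: (0.00+53.66)/2 × 1.5 = 40.245
  [1.5→7.5]: (53.66+12.48)/2 × 6 = 198.42
  [7.5→8]: (12.48+10.98)/2 × 0.5 = 5.865
  [8→11]: (10.98+5.08)/2 × 3 = 24.09
  Sum = 268.62 µg/mL·h
F = (AUC_ev/D_ev)/(AUC_iv/D_iv) = (268.62/20)/(281/10) = 13.431/28.1 = 0.4780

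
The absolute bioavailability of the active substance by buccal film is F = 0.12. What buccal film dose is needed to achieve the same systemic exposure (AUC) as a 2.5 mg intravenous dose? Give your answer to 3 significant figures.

For equal systemic exposure: F × D_ev = D_iv
D_ev = D_iv / F = 2.5 / 0.12 = 20.8333 mg

D_buccal = 20.8 mg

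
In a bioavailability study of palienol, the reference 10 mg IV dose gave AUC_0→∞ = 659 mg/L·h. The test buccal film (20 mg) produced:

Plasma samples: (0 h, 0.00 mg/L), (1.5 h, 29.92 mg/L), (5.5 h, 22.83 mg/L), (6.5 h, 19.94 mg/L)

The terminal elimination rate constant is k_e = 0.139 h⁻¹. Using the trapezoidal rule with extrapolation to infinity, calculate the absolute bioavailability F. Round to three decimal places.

F = 0.222

Trapezoidal AUC_0→6.5 (buccal film):
  [0→1.5]: (0.00+29.92)/2 × 1.5 = 22.44
  [1.5→5.5]: (29.92+22.83)/2 × 4 = 105.5
  [5.5→6.5]: (22.83+19.94)/2 × 1 = 21.385
  Sum = 149.325 mg/L·h
Tail: C_last/k_e = 19.94/0.139 = 143.453
AUC_0→∞ (buccal film) = 149.325 + 143.453 = 292.778 mg/L·h
F = (AUC_ev/D_ev)/(AUC_iv/D_iv) = (292.778/20)/(659/10) = 14.6389/65.9 = 0.2221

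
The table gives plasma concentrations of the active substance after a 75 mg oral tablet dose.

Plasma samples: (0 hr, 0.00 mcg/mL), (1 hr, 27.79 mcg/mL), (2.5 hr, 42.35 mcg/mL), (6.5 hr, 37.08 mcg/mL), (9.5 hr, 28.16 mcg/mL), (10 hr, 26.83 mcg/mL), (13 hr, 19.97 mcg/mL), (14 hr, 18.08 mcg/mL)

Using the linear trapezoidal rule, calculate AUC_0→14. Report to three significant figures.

Trapezoidal AUC_0→14:
  [0→1]: (0.00+27.79)/2 × 1 = 13.895
  [1→2.5]: (27.79+42.35)/2 × 1.5 = 52.605
  [2.5→6.5]: (42.35+37.08)/2 × 4 = 158.86
  [6.5→9.5]: (37.08+28.16)/2 × 3 = 97.86
  [9.5→10]: (28.16+26.83)/2 × 0.5 = 13.7475
  [10→13]: (26.83+19.97)/2 × 3 = 70.2
  [13→14]: (19.97+18.08)/2 × 1 = 19.025
  Sum = 426.1925 mcg/mL·hr

AUC = 426 mcg/mL·hr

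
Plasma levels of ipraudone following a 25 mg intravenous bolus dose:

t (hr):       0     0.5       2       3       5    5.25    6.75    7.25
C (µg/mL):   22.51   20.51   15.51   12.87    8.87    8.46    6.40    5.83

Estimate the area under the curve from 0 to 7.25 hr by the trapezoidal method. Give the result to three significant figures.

Trapezoidal AUC_0→7.25:
  [0→0.5]: (22.51+20.51)/2 × 0.5 = 10.755
  [0.5→2]: (20.51+15.51)/2 × 1.5 = 27.015
  [2→3]: (15.51+12.87)/2 × 1 = 14.19
  [3→5]: (12.87+8.87)/2 × 2 = 21.74
  [5→5.25]: (8.87+8.46)/2 × 0.25 = 2.16625
  [5.25→6.75]: (8.46+6.40)/2 × 1.5 = 11.145
  [6.75→7.25]: (6.40+5.83)/2 × 0.5 = 3.0575
  Sum = 90.06875 µg/mL·hr

AUC = 90.1 µg/mL·hr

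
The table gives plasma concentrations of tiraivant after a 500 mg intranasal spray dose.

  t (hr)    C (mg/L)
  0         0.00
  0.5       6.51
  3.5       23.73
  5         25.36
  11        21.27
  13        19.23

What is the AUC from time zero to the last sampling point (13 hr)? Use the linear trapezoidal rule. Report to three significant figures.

AUC = 264 mg/L·hr

Trapezoidal AUC_0→13:
  [0→0.5]: (0.00+6.51)/2 × 0.5 = 1.6275
  [0.5→3.5]: (6.51+23.73)/2 × 3 = 45.36
  [3.5→5]: (23.73+25.36)/2 × 1.5 = 36.8175
  [5→11]: (25.36+21.27)/2 × 6 = 139.89
  [11→13]: (21.27+19.23)/2 × 2 = 40.5
  Sum = 264.195 mg/L·hr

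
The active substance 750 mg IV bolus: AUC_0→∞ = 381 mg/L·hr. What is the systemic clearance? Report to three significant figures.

CL = 1.97 L/hr

CL = Dose_iv / AUC_0→∞
   = 750 / 381 = 1.9685 L/hr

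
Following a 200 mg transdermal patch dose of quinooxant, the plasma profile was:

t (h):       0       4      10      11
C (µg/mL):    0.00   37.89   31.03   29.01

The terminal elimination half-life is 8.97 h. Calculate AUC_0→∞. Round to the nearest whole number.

Trapezoidal AUC_0→11:
  [0→4]: (0.00+37.89)/2 × 4 = 75.78
  [4→10]: (37.89+31.03)/2 × 6 = 206.76
  [10→11]: (31.03+29.01)/2 × 1 = 30.02
  Sum = 312.56 µg/mL·h
k_e = ln2 / t½ = 0.693147 / 8.97 = 0.0773 h^-1
Extrapolated tail: C_last / k_e = 29.01 / 0.0773 = 375.291
AUC_0→∞ = 312.56 + 375.291 = 687.851 µg/mL·h

AUC = 688 µg/mL·h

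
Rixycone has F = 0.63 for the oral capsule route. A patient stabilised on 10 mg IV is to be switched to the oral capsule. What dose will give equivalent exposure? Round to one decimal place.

For equal systemic exposure: F × D_ev = D_iv
D_ev = D_iv / F = 10 / 0.63 = 15.873 mg

D_oral = 15.9 mg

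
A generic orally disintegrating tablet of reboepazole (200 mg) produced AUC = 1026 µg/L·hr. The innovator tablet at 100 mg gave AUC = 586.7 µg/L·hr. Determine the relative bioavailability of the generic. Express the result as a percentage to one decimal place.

F_rel = 87.4%

F_rel = (AUC_test/D_test) / (AUC_ref/D_ref)
      = (1026/200) / (586.7/100)
      = 5.13 / 5.867 = 0.8744 = 87.44%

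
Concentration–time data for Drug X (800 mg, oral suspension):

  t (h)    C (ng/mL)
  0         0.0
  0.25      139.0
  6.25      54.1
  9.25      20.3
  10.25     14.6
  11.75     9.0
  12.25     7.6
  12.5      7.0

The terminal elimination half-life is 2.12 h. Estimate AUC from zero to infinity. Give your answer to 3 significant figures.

AUC = 771 ng/mL·h

Trapezoidal AUC_0→12.5:
  [0→0.25]: (0.0+139.0)/2 × 0.25 = 17.375
  [0.25→6.25]: (139.0+54.1)/2 × 6 = 579.3
  [6.25→9.25]: (54.1+20.3)/2 × 3 = 111.6
  [9.25→10.25]: (20.3+14.6)/2 × 1 = 17.45
  [10.25→11.75]: (14.6+9.0)/2 × 1.5 = 17.7
  [11.75→12.25]: (9.0+7.6)/2 × 0.5 = 4.15
  [12.25→12.5]: (7.6+7.0)/2 × 0.25 = 1.825
  Sum = 749.4 ng/mL·h
k_e = ln2 / t½ = 0.693147 / 2.12 = 0.3270 h^-1
Extrapolated tail: C_last / k_e = 7.0 / 0.327 = 21.407
AUC_0→∞ = 749.4 + 21.407 = 770.807 ng/mL·h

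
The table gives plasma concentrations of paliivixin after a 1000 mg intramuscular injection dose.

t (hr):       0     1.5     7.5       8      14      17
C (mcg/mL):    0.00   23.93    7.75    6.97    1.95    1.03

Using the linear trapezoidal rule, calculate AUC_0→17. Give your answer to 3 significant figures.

AUC = 148 mcg/mL·hr

Trapezoidal AUC_0→17:
  [0→1.5]: (0.00+23.93)/2 × 1.5 = 17.9475
  [1.5→7.5]: (23.93+7.75)/2 × 6 = 95.04
  [7.5→8]: (7.75+6.97)/2 × 0.5 = 3.68
  [8→14]: (6.97+1.95)/2 × 6 = 26.76
  [14→17]: (1.95+1.03)/2 × 3 = 4.47
  Sum = 147.8975 mcg/mL·hr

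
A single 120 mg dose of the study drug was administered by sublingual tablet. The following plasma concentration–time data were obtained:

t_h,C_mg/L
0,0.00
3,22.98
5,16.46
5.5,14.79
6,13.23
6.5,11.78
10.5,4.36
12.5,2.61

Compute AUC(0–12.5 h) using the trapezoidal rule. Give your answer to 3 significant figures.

Trapezoidal AUC_0→12.5:
  [0→3]: (0.00+22.98)/2 × 3 = 34.47
  [3→5]: (22.98+16.46)/2 × 2 = 39.44
  [5→5.5]: (16.46+14.79)/2 × 0.5 = 7.8125
  [5.5→6]: (14.79+13.23)/2 × 0.5 = 7.005
  [6→6.5]: (13.23+11.78)/2 × 0.5 = 6.2525
  [6.5→10.5]: (11.78+4.36)/2 × 4 = 32.28
  [10.5→12.5]: (4.36+2.61)/2 × 2 = 6.97
  Sum = 134.23 mg/L·h

AUC = 134 mg/L·h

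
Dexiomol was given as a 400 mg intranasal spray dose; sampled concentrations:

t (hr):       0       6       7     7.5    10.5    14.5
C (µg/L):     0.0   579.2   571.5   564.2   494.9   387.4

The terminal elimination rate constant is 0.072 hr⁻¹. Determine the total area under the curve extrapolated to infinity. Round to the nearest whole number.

Trapezoidal AUC_0→14.5:
  [0→6]: (0.0+579.2)/2 × 6 = 1737.6
  [6→7]: (579.2+571.5)/2 × 1 = 575.35
  [7→7.5]: (571.5+564.2)/2 × 0.5 = 283.925
  [7.5→10.5]: (564.2+494.9)/2 × 3 = 1588.65
  [10.5→14.5]: (494.9+387.4)/2 × 4 = 1764.6
  Sum = 5950.125 µg/L·hr
Extrapolated tail: C_last / k_e = 387.4 / 0.072 = 5380.556
AUC_0→∞ = 5950.125 + 5380.556 = 11330.681 µg/L·hr

AUC = 11331 µg/L·hr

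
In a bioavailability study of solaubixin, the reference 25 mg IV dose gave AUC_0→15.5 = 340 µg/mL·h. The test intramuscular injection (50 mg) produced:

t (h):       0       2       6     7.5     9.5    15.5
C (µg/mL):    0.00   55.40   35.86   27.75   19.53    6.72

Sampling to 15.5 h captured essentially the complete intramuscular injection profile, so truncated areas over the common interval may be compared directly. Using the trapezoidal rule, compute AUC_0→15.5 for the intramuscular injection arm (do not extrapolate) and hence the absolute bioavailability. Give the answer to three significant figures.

Trapezoidal AUC_0→15.5 (intramuscular injection):
  [0→2]: (0.00+55.40)/2 × 2 = 55.4
  [2→6]: (55.40+35.86)/2 × 4 = 182.52
  [6→7.5]: (35.86+27.75)/2 × 1.5 = 47.7075
  [7.5→9.5]: (27.75+19.53)/2 × 2 = 47.28
  [9.5→15.5]: (19.53+6.72)/2 × 6 = 78.75
  Sum = 411.6575 µg/mL·h
F = (AUC_ev/D_ev)/(AUC_iv/D_iv) = (411.6575/50)/(340/25) = 8.23315/13.6 = 0.6054

F = 0.605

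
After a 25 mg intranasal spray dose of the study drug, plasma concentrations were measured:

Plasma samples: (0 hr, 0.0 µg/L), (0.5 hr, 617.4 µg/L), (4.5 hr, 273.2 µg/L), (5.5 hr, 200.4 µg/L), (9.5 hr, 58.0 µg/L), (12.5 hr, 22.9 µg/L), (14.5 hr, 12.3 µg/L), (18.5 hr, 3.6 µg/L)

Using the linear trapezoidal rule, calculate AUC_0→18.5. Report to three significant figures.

Trapezoidal AUC_0→18.5:
  [0→0.5]: (0.0+617.4)/2 × 0.5 = 154.35
  [0.5→4.5]: (617.4+273.2)/2 × 4 = 1781.2
  [4.5→5.5]: (273.2+200.4)/2 × 1 = 236.8
  [5.5→9.5]: (200.4+58.0)/2 × 4 = 516.8
  [9.5→12.5]: (58.0+22.9)/2 × 3 = 121.35
  [12.5→14.5]: (22.9+12.3)/2 × 2 = 35.2
  [14.5→18.5]: (12.3+3.6)/2 × 4 = 31.8
  Sum = 2877.5 µg/L·hr

AUC = 2880 µg/L·hr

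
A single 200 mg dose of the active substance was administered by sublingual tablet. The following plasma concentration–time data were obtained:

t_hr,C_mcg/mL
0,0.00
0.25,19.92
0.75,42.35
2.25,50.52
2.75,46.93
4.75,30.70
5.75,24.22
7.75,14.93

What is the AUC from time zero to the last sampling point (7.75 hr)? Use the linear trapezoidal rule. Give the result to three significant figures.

AUC = 256 mcg/mL·hr

Trapezoidal AUC_0→7.75:
  [0→0.25]: (0.00+19.92)/2 × 0.25 = 2.49
  [0.25→0.75]: (19.92+42.35)/2 × 0.5 = 15.5675
  [0.75→2.25]: (42.35+50.52)/2 × 1.5 = 69.6525
  [2.25→2.75]: (50.52+46.93)/2 × 0.5 = 24.3625
  [2.75→4.75]: (46.93+30.70)/2 × 2 = 77.63
  [4.75→5.75]: (30.70+24.22)/2 × 1 = 27.46
  [5.75→7.75]: (24.22+14.93)/2 × 2 = 39.15
  Sum = 256.3125 mcg/mL·hr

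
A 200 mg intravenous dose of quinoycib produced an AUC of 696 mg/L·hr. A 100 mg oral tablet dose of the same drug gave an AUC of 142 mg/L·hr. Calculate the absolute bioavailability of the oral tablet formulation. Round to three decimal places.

F = 0.408

F = (AUC_ev / D_ev) / (AUC_iv / D_iv)
  = (142/100) / (696/200)
  = 1.42 / 3.48 = 0.4080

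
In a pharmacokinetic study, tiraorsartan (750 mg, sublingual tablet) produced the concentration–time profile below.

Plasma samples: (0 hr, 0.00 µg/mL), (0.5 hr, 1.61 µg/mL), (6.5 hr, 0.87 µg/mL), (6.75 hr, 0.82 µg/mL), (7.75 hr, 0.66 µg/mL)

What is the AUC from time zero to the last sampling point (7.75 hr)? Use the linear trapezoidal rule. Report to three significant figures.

Trapezoidal AUC_0→7.75:
  [0→0.5]: (0.00+1.61)/2 × 0.5 = 0.4025
  [0.5→6.5]: (1.61+0.87)/2 × 6 = 7.44
  [6.5→6.75]: (0.87+0.82)/2 × 0.25 = 0.21125
  [6.75→7.75]: (0.82+0.66)/2 × 1 = 0.74
  Sum = 8.79375 µg/mL·hr

AUC = 8.79 µg/mL·hr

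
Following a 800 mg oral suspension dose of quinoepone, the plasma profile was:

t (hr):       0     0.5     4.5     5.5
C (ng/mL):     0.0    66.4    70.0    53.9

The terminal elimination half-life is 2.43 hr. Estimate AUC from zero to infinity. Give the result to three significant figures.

Trapezoidal AUC_0→5.5:
  [0→0.5]: (0.0+66.4)/2 × 0.5 = 16.6
  [0.5→4.5]: (66.4+70.0)/2 × 4 = 272.8
  [4.5→5.5]: (70.0+53.9)/2 × 1 = 61.95
  Sum = 351.35 ng/mL·hr
k_e = ln2 / t½ = 0.693147 / 2.43 = 0.2852 hr^-1
Extrapolated tail: C_last / k_e = 53.9 / 0.2852 = 188.990
AUC_0→∞ = 351.35 + 188.990 = 540.34 ng/mL·hr

AUC = 540 ng/mL·hr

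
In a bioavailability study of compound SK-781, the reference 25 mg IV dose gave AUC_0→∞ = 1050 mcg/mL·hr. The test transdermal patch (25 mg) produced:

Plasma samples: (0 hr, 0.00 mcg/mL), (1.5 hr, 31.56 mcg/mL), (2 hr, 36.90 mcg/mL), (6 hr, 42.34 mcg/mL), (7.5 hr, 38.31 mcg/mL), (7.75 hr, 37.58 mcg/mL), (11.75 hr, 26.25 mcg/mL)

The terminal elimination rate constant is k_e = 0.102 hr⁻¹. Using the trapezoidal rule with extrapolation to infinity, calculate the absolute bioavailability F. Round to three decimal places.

Trapezoidal AUC_0→11.75 (transdermal patch):
  [0→1.5]: (0.00+31.56)/2 × 1.5 = 23.67
  [1.5→2]: (31.56+36.90)/2 × 0.5 = 17.115
  [2→6]: (36.90+42.34)/2 × 4 = 158.48
  [6→7.5]: (42.34+38.31)/2 × 1.5 = 60.4875
  [7.5→7.75]: (38.31+37.58)/2 × 0.25 = 9.48625
  [7.75→11.75]: (37.58+26.25)/2 × 4 = 127.66
  Sum = 396.89875 mcg/mL·hr
Tail: C_last/k_e = 26.25/0.102 = 257.353
AUC_0→∞ (transdermal patch) = 396.89875 + 257.353 = 654.25175 mcg/mL·hr
F = (AUC_ev/D_ev)/(AUC_iv/D_iv) = (654.25175/25)/(1050/25) = 26.17007/42 = 0.6231

F = 0.623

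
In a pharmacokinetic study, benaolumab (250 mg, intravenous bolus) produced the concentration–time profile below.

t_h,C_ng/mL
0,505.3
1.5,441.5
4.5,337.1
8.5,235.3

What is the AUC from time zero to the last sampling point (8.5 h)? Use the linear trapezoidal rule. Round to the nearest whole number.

Trapezoidal AUC_0→8.5:
  [0→1.5]: (505.3+441.5)/2 × 1.5 = 710.1
  [1.5→4.5]: (441.5+337.1)/2 × 3 = 1167.9
  [4.5→8.5]: (337.1+235.3)/2 × 4 = 1144.8
  Sum = 3022.8 ng/mL·h

AUC = 3023 ng/mL·h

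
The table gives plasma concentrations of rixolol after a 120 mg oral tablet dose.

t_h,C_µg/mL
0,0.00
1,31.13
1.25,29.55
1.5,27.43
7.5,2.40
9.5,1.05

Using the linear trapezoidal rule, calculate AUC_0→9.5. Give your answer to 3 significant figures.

Trapezoidal AUC_0→9.5:
  [0→1]: (0.00+31.13)/2 × 1 = 15.565
  [1→1.25]: (31.13+29.55)/2 × 0.25 = 7.585
  [1.25→1.5]: (29.55+27.43)/2 × 0.25 = 7.1225
  [1.5→7.5]: (27.43+2.40)/2 × 6 = 89.49
  [7.5→9.5]: (2.40+1.05)/2 × 2 = 3.45
  Sum = 123.2125 µg/mL·h

AUC = 123 µg/mL·h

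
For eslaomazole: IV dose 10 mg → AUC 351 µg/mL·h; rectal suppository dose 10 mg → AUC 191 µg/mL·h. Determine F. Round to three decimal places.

F = (AUC_ev / D_ev) / (AUC_iv / D_iv)
  = (191/10) / (351/10)
  = 19.1 / 35.1 = 0.5442

F = 0.544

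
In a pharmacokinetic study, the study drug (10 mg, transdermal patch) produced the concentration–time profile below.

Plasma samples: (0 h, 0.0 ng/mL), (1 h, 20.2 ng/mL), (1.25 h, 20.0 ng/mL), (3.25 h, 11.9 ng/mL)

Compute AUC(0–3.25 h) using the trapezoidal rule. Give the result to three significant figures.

AUC = 47.0 ng/mL·h

Trapezoidal AUC_0→3.25:
  [0→1]: (0.0+20.2)/2 × 1 = 10.1
  [1→1.25]: (20.2+20.0)/2 × 0.25 = 5.025
  [1.25→3.25]: (20.0+11.9)/2 × 2 = 31.9
  Sum = 47.025 ng/mL·h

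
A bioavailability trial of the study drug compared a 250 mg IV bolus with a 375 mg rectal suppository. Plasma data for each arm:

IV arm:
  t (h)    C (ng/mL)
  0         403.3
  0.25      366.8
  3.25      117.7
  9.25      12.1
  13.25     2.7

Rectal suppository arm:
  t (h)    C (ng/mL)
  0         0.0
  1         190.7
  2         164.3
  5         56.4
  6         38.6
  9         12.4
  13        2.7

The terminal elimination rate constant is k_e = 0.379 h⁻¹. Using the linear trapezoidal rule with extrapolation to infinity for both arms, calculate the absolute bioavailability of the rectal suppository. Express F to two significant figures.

F = 0.41

Trapezoidal AUC_0→13.25 (IV):
  [0→0.25]: (403.3+366.8)/2 × 0.25 = 96.2625
  [0.25→3.25]: (366.8+117.7)/2 × 3 = 726.75
  [3.25→9.25]: (117.7+12.1)/2 × 6 = 389.4
  [9.25→13.25]: (12.1+2.7)/2 × 4 = 29.6
  Sum = 1242.0125 ng/mL·h
IV tail: 2.7/0.379 = 7.124; AUC_iv,0→∞ = 1242.0125 + 7.124 = 1249.1365 ng/mL·h
Trapezoidal AUC_0→13 (rectal suppository):
  [0→1]: (0.0+190.7)/2 × 1 = 95.35
  [1→2]: (190.7+164.3)/2 × 1 = 177.5
  [2→5]: (164.3+56.4)/2 × 3 = 331.05
  [5→6]: (56.4+38.6)/2 × 1 = 47.5
  [6→9]: (38.6+12.4)/2 × 3 = 76.5
  [9→13]: (12.4+2.7)/2 × 4 = 30.2
  Sum = 758.1 ng/mL·h
rectal suppository tail: 2.7/0.379 = 7.124; AUC_ev,0→∞ = 758.1 + 7.124 = 765.224 ng/mL·h
F = (AUC_ev/D_ev)/(AUC_iv/D_iv) = (765.224/375)/(1249.1365/250) = 2.0406/4.996546 = 0.4084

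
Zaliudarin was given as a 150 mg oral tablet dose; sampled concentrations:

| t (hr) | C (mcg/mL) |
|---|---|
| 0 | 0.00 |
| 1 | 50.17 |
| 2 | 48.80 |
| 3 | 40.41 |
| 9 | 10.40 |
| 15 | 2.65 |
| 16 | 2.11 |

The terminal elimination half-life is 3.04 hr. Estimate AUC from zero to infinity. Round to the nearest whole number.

AUC = 322 mcg/mL·hr

Trapezoidal AUC_0→16:
  [0→1]: (0.00+50.17)/2 × 1 = 25.085
  [1→2]: (50.17+48.80)/2 × 1 = 49.485
  [2→3]: (48.80+40.41)/2 × 1 = 44.605
  [3→9]: (40.41+10.40)/2 × 6 = 152.43
  [9→15]: (10.40+2.65)/2 × 6 = 39.15
  [15→16]: (2.65+2.11)/2 × 1 = 2.38
  Sum = 313.135 mcg/mL·hr
k_e = ln2 / t½ = 0.693147 / 3.04 = 0.2280 hr^-1
Extrapolated tail: C_last / k_e = 2.11 / 0.228 = 9.254
AUC_0→∞ = 313.135 + 9.254 = 322.389 mcg/mL·hr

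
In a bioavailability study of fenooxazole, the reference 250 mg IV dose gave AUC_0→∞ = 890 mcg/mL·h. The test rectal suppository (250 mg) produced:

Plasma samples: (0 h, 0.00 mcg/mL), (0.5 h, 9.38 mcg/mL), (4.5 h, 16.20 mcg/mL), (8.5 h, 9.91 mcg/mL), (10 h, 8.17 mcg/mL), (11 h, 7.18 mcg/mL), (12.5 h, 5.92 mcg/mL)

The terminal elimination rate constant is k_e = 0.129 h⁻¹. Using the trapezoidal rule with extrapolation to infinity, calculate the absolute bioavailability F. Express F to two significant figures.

F = 0.21

Trapezoidal AUC_0→12.5 (rectal suppository):
  [0→0.5]: (0.00+9.38)/2 × 0.5 = 2.345
  [0.5→4.5]: (9.38+16.20)/2 × 4 = 51.16
  [4.5→8.5]: (16.20+9.91)/2 × 4 = 52.22
  [8.5→10]: (9.91+8.17)/2 × 1.5 = 13.56
  [10→11]: (8.17+7.18)/2 × 1 = 7.675
  [11→12.5]: (7.18+5.92)/2 × 1.5 = 9.825
  Sum = 136.785 mcg/mL·h
Tail: C_last/k_e = 5.92/0.129 = 45.891
AUC_0→∞ (rectal suppository) = 136.785 + 45.891 = 182.676 mcg/mL·h
F = (AUC_ev/D_ev)/(AUC_iv/D_iv) = (182.676/250)/(890/250) = 0.730704/3.56 = 0.2053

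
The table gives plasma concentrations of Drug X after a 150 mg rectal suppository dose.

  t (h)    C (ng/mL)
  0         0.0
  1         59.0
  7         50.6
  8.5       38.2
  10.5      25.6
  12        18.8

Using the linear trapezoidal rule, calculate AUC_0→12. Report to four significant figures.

Trapezoidal AUC_0→12:
  [0→1]: (0.0+59.0)/2 × 1 = 29.5
  [1→7]: (59.0+50.6)/2 × 6 = 328.8
  [7→8.5]: (50.6+38.2)/2 × 1.5 = 66.6
  [8.5→10.5]: (38.2+25.6)/2 × 2 = 63.8
  [10.5→12]: (25.6+18.8)/2 × 1.5 = 33.3
  Sum = 522.0 ng/mL·h

AUC = 522.0 ng/mL·h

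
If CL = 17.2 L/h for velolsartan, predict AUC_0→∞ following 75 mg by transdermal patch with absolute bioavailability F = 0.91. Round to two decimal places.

AUC_0→∞ = F × Dose / CL
        = 0.91 × 75 / 17.2 = 3.96802 mg/L·h

AUC = 3.97 mg/L·h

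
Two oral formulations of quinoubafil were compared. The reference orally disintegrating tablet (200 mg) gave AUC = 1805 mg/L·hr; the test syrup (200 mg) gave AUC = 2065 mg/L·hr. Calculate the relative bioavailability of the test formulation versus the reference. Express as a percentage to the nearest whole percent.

F_rel = 114%

F_rel = (AUC_test/D_test) / (AUC_ref/D_ref)
      = (2065/200) / (1805/200)
      = 10.325 / 9.025 = 1.1440 = 114.40%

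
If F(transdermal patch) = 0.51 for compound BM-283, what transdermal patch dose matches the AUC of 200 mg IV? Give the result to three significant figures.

For equal systemic exposure: F × D_ev = D_iv
D_ev = D_iv / F = 200 / 0.51 = 392.157 mg

D_transdermal = 392 mg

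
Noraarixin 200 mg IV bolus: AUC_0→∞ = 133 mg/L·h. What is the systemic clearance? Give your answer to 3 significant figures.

CL = 1.50 L/h

CL = Dose_iv / AUC_0→∞
   = 200 / 133 = 1.50376 L/h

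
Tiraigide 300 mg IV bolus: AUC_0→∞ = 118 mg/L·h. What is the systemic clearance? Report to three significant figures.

CL = 2.54 L/h

CL = Dose_iv / AUC_0→∞
   = 300 / 118 = 2.54237 L/h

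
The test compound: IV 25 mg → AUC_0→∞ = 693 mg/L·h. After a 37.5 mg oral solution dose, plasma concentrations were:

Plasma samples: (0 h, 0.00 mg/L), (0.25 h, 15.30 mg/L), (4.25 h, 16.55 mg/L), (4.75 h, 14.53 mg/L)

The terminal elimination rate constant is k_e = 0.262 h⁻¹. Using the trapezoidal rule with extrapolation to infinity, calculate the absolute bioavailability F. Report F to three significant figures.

Trapezoidal AUC_0→4.75 (oral solution):
  [0→0.25]: (0.00+15.30)/2 × 0.25 = 1.9125
  [0.25→4.25]: (15.30+16.55)/2 × 4 = 63.7
  [4.25→4.75]: (16.55+14.53)/2 × 0.5 = 7.77
  Sum = 73.3825 mg/L·h
Tail: C_last/k_e = 14.53/0.262 = 55.458
AUC_0→∞ (oral solution) = 73.3825 + 55.458 = 128.8405 mg/L·h
F = (AUC_ev/D_ev)/(AUC_iv/D_iv) = (128.8405/37.5)/(693/25) = 3.43575/27.72 = 0.1239

F = 0.124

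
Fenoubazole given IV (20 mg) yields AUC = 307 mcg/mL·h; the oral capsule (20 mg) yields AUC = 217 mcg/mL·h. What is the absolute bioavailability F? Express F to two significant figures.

F = (AUC_ev / D_ev) / (AUC_iv / D_iv)
  = (217/20) / (307/20)
  = 10.85 / 15.35 = 0.7068

F = 0.71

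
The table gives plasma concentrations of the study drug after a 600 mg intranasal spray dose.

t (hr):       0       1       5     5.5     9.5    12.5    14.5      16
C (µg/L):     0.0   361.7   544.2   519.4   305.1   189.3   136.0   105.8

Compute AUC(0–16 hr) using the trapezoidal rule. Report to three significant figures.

Trapezoidal AUC_0→16:
  [0→1]: (0.0+361.7)/2 × 1 = 180.85
  [1→5]: (361.7+544.2)/2 × 4 = 1811.8
  [5→5.5]: (544.2+519.4)/2 × 0.5 = 265.9
  [5.5→9.5]: (519.4+305.1)/2 × 4 = 1649.0
  [9.5→12.5]: (305.1+189.3)/2 × 3 = 741.6
  [12.5→14.5]: (189.3+136.0)/2 × 2 = 325.3
  [14.5→16]: (136.0+105.8)/2 × 1.5 = 181.35
  Sum = 5155.8 µg/L·hr

AUC = 5160 µg/L·hr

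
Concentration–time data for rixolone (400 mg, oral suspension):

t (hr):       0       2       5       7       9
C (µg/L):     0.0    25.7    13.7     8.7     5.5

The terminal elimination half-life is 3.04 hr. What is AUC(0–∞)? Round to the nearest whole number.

Trapezoidal AUC_0→9:
  [0→2]: (0.0+25.7)/2 × 2 = 25.7
  [2→5]: (25.7+13.7)/2 × 3 = 59.1
  [5→7]: (13.7+8.7)/2 × 2 = 22.4
  [7→9]: (8.7+5.5)/2 × 2 = 14.2
  Sum = 121.4 µg/L·hr
k_e = ln2 / t½ = 0.693147 / 3.04 = 0.2280 hr^-1
Extrapolated tail: C_last / k_e = 5.5 / 0.228 = 24.123
AUC_0→∞ = 121.4 + 24.123 = 145.523 µg/L·hr

AUC = 146 µg/L·hr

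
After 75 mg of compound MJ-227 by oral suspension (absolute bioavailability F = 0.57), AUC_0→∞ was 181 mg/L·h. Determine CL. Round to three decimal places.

CL = 0.236 L/h

CL = F × Dose / AUC_0→∞
   = 0.57 × 75 / 181 = 0.236188 L/h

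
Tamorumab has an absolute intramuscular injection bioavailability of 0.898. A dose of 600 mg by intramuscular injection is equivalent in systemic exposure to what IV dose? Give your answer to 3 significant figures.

D_iv = 539 mg

Systemic exposure from an extravascular dose = F × D_ev, so the equivalent IV dose is F × D_ev.
D_iv = F × D_ev = 0.898 × 600 = 538.8 mg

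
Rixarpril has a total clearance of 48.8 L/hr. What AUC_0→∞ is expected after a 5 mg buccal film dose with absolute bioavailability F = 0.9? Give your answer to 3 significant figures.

AUC = 0.0922 mg/L·hr

AUC_0→∞ = F × Dose / CL
        = 0.9 × 5 / 48.8 = 0.0922131 mg/L·hr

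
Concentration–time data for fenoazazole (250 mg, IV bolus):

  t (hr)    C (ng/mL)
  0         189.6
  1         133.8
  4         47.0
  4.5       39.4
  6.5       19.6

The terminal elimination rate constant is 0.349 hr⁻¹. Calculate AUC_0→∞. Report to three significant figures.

Trapezoidal AUC_0→6.5:
  [0→1]: (189.6+133.8)/2 × 1 = 161.7
  [1→4]: (133.8+47.0)/2 × 3 = 271.2
  [4→4.5]: (47.0+39.4)/2 × 0.5 = 21.6
  [4.5→6.5]: (39.4+19.6)/2 × 2 = 59.0
  Sum = 513.5 ng/mL·hr
Extrapolated tail: C_last / k_e = 19.6 / 0.349 = 56.160
AUC_0→∞ = 513.5 + 56.160 = 569.66 ng/mL·hr

AUC = 570 ng/mL·hr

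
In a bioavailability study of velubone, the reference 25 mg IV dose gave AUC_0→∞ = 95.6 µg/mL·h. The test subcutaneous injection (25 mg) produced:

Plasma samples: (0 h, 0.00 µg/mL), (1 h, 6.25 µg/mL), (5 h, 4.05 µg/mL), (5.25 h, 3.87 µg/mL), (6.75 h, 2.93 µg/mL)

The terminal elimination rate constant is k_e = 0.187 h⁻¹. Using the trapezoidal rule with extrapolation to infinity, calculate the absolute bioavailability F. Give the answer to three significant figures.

F = 0.476

Trapezoidal AUC_0→6.75 (subcutaneous injection):
  [0→1]: (0.00+6.25)/2 × 1 = 3.125
  [1→5]: (6.25+4.05)/2 × 4 = 20.6
  [5→5.25]: (4.05+3.87)/2 × 0.25 = 0.99
  [5.25→6.75]: (3.87+2.93)/2 × 1.5 = 5.1
  Sum = 29.815 µg/mL·h
Tail: C_last/k_e = 2.93/0.187 = 15.668
AUC_0→∞ (subcutaneous injection) = 29.815 + 15.668 = 45.483 µg/mL·h
F = (AUC_ev/D_ev)/(AUC_iv/D_iv) = (45.483/25)/(95.6/25) = 1.81932/3.824 = 0.4758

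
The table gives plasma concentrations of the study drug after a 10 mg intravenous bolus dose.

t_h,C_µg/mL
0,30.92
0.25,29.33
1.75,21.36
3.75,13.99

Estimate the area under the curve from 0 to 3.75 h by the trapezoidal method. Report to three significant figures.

AUC = 80.9 µg/mL·h

Trapezoidal AUC_0→3.75:
  [0→0.25]: (30.92+29.33)/2 × 0.25 = 7.53125
  [0.25→1.75]: (29.33+21.36)/2 × 1.5 = 38.0175
  [1.75→3.75]: (21.36+13.99)/2 × 2 = 35.35
  Sum = 80.89875 µg/mL·h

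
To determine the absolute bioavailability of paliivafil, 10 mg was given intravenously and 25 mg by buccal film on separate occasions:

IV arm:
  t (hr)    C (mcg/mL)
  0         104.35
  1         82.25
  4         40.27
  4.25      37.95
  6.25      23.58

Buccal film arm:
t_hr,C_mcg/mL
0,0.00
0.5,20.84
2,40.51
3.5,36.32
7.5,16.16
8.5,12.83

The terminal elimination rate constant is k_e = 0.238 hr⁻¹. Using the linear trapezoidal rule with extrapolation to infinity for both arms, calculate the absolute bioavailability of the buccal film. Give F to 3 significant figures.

Trapezoidal AUC_0→6.25 (IV):
  [0→1]: (104.35+82.25)/2 × 1 = 93.3
  [1→4]: (82.25+40.27)/2 × 3 = 183.78
  [4→4.25]: (40.27+37.95)/2 × 0.25 = 9.7775
  [4.25→6.25]: (37.95+23.58)/2 × 2 = 61.53
  Sum = 348.3875 mcg/mL·hr
IV tail: 23.58/0.238 = 99.076; AUC_iv,0→∞ = 348.3875 + 99.076 = 447.4635 mcg/mL·hr
Trapezoidal AUC_0→8.5 (buccal film):
  [0→0.5]: (0.00+20.84)/2 × 0.5 = 5.21
  [0.5→2]: (20.84+40.51)/2 × 1.5 = 46.0125
  [2→3.5]: (40.51+36.32)/2 × 1.5 = 57.6225
  [3.5→7.5]: (36.32+16.16)/2 × 4 = 104.96
  [7.5→8.5]: (16.16+12.83)/2 × 1 = 14.495
  Sum = 228.3 mcg/mL·hr
buccal film tail: 12.83/0.238 = 53.908; AUC_ev,0→∞ = 228.3 + 53.908 = 282.208 mcg/mL·hr
F = (AUC_ev/D_ev)/(AUC_iv/D_iv) = (282.208/25)/(447.4635/10) = 11.28832/44.74635 = 0.2523

F = 0.252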